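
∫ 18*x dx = 9*x^2 + C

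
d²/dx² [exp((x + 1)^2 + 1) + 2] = 4*x^2*exp(x^2 + 2*x + 2) + 8*x*exp(x^2 + 2*x + 2) + 6*exp(x^2 + 2*x + 2)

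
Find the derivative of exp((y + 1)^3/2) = 3*y^2*exp(y^3/2 + 3*y^2/2 + 3*y/2 + 1/2)/2 + 3*y*exp(y^3/2 + 3*y^2/2 + 3*y/2 + 1/2) + 3*exp(y^3/2 + 3*y^2/2 + 3*y/2 + 1/2)/2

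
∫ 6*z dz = 3*z^2 + C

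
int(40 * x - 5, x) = 20*x^2 - 5*x + C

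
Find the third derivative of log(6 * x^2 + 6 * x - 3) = (32*x^3 + 48*x^2 + 96*x + 40)/(8*x^6 + 24*x^5 + 12*x^4 - 16*x^3 - 6*x^2 + 6*x - 1)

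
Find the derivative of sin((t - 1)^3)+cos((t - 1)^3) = -3*t^2*sin(t^3 - 3*t^2 + 3*t - 1) + 3*t^2*cos(t^3 - 3*t^2 + 3*t - 1) + 6*t*sin(t^3 - 3*t^2 + 3*t - 1) - 6*t*cos(t^3 - 3*t^2 + 3*t - 1) - 3*sin(t^3 - 3*t^2 + 3*t - 1) + 3*cos(t^3 - 3*t^2 + 3*t - 1)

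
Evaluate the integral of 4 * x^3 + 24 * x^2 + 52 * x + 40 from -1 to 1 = 96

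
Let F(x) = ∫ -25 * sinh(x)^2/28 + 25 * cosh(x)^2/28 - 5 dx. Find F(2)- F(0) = -115/14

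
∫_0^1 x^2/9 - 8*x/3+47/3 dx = 388/27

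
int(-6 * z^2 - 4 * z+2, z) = -2*z^3 - 2*z^2 + 2*z + C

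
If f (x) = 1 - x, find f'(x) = -1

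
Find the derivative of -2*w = -2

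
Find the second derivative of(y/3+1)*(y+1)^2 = 2*y + 10/3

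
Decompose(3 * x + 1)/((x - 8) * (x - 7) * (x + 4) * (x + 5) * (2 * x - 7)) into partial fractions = 184/(16065*(2*x - 7)) - 7/(1326*(x + 5)) + 1/(180*(x + 4)) - 1/(42*(x - 7)) + 25/(1404*(x - 8))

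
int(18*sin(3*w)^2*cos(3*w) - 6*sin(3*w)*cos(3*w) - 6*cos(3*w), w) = -(sin(3*w) + cos(6*w) + 1)*sin(3*w) + C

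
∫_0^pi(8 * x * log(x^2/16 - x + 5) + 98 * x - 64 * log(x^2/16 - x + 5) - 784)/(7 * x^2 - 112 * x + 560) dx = -7*log(5) - 2*log(5)^2/7 + 2*log(1 + (-2 + pi/4)^2)^2/7 + 7*log(1 + (-2 + pi/4)^2)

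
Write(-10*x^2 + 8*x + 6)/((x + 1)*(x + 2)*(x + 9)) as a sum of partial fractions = -219/(14*(x + 9)) + 50/(7*(x + 2)) - 3/(2*(x + 1))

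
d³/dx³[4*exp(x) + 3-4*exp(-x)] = (4*exp(2*x) + 4)*exp(-x)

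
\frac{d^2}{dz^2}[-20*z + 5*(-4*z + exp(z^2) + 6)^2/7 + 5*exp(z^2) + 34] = -160*z^3*exp(z^2)/7 + 80*z^2*exp(2*z^2)/7 + 380*z^2*exp(z^2)/7 - 240*z*exp(z^2)/7 + 20*exp(2*z^2)/7 + 190*exp(z^2)/7 + 160/7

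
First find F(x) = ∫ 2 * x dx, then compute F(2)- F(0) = 4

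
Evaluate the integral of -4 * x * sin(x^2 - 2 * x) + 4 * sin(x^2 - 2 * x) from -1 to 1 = 2*cos(1) - 2*cos(3)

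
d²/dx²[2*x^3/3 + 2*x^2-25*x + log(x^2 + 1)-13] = (4*x^5 + 4*x^4 + 8*x^3 + 6*x^2 + 4*x + 6)/(x^4 + 2*x^2 + 1)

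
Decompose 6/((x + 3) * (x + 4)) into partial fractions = -6/(x + 4) + 6/(x + 3)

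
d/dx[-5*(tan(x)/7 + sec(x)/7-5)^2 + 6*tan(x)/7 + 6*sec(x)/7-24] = 2*(-5*sin(x)^2/(49*cos(x)) + 4*sin(x) - 10*sin(x)/(49*cos(x)) + 4 - 5/(49*cos(x)))/cos(x)^2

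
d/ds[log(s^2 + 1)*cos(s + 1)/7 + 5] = (-s^2*log(s^2 + 1)*sin(s + 1) + 2*s*cos(s + 1) - log(s^2 + 1)*sin(s + 1))/(7*s^2 + 7)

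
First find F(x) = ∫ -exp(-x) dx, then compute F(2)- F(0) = -1 + exp(-2)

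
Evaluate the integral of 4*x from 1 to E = -2 + 2*exp(2)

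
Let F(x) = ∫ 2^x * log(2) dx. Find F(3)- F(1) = 6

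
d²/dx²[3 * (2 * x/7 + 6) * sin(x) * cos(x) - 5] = -12*x*sin(2*x)/7 - 36*sin(2*x) + 12*cos(2*x)/7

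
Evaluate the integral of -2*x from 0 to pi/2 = -pi^2/4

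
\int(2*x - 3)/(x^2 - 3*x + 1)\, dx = log(-3*x^2 + 9*x - 3) + C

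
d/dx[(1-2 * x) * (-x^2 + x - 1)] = 6*x^2 - 6*x + 3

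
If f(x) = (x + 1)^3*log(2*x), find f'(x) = (3*x^3*log(x) + x^3 + 3*x^3*log(2) + 6*x^2*log(x) + 3*x^2 + 6*x^2*log(2) + 3*x*log(x) + 3*x*log(2) + 3*x + 1)/x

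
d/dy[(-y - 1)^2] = 2*y + 2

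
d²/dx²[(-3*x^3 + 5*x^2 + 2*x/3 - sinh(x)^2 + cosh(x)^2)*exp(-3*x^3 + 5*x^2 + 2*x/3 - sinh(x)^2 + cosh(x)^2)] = E*(-243*x^7 + 945*x^6 - 1110*x^5 + 577*x^4 - 536*x^3 + 2818*x^2/9 + 296*x/27 + 64/3)*exp(2*x/3)*exp(5*x^2)*exp(-3*x^3)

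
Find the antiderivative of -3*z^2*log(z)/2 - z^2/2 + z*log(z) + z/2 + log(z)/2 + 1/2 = z*(-z^2 + z + 1)*log(z)/2 + C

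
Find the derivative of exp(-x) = -exp(-x)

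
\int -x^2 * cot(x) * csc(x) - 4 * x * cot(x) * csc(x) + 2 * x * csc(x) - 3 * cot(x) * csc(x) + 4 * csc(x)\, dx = ((x + 2)^2 - 1)*csc(x) + C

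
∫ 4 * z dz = 2*z^2 + C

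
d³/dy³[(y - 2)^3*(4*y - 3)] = 96*y - 162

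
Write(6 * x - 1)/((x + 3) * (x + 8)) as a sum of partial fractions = 49/(5*(x + 8)) - 19/(5*(x + 3))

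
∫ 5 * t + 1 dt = 5*t^2/2 + t + C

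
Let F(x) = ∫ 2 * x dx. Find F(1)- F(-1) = 0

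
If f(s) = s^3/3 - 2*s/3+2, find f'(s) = s^2 - 2/3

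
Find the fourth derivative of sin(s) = sin(s)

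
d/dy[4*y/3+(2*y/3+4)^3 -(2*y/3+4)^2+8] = 8*y^2/9 + 88*y/9 + 28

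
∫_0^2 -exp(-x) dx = -1 + exp(-2)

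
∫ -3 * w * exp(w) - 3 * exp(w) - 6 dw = -3*w*(exp(w) + 2) + C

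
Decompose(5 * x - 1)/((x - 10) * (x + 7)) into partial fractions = 36/(17*(x + 7)) + 49/(17*(x - 10))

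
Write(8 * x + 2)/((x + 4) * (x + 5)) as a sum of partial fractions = 38/(x + 5) - 30/(x + 4)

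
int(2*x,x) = x^2 + C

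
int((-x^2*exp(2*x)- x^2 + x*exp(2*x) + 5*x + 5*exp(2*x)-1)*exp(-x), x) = 2*(-x^2 + 3*x + 2)*sinh(x) + C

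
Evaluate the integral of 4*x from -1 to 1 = 0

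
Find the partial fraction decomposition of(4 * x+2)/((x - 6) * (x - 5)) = -22/(x - 5) + 26/(x - 6)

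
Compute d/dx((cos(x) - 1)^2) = 2*sin(x) - sin(2*x)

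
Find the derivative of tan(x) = cos(x)^(-2)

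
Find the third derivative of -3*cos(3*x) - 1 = -81*sin(3*x)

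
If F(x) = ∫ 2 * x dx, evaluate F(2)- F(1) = 3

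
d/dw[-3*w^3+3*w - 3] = 3 - 9*w^2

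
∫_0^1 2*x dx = 1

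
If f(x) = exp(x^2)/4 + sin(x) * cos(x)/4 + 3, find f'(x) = x*exp(x^2)/2 + cos(2*x)/4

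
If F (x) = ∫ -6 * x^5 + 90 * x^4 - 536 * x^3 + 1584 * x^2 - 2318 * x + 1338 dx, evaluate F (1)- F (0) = 590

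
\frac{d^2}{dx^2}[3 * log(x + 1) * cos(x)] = -3*(x^2*log(x + 1)*cos(x) + 2*x*log(x + 1)*cos(x) + 2*x*sin(x) + log(x + 1)*cos(x) + 2*sin(x) + cos(x))/(x^2 + 2*x + 1)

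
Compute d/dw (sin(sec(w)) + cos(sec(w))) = sqrt(2)*sin(w)*cos(pi/4 + 1/cos(w))/cos(w)^2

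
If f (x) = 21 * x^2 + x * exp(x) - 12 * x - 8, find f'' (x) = x*exp(x) + 2*exp(x) + 42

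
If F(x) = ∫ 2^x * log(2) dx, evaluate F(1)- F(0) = 1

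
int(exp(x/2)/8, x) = exp(x/2)/4 + C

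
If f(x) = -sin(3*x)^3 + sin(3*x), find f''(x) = 81*sin(3*x)^3 - 63*sin(3*x)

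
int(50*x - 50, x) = 25*x^2 - 50*x + C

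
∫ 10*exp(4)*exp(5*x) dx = 2*exp(5*x + 4) + C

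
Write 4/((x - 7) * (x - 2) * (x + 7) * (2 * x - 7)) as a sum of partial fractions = -32/(441*(2*x - 7)) - 2/(1323*(x + 7)) + 4/(135*(x - 2)) + 2/(245*(x - 7))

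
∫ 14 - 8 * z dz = -4*z^2 + 14*z + C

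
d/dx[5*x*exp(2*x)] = 10*x*exp(2*x) + 5*exp(2*x)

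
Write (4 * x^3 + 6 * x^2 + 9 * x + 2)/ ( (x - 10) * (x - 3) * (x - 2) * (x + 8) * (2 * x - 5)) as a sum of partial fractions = 664/(105*(2*x - 5)) - 289/(6930*(x + 8)) - 19/(20*(x - 2)) - 191/(77*(x - 3)) + 391/(1260*(x - 10))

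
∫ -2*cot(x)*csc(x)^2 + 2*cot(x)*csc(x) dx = (csc(x) - 1)^2 + C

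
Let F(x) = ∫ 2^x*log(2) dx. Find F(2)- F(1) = 2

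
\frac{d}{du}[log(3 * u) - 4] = 1/u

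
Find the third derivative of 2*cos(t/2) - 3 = sin(t/2)/4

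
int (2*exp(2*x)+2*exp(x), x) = (exp(x) + 1)^2 + C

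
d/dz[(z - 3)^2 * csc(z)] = (-z^2*cos(z)/sin(z) + 2*z + 6*z*cos(z)/sin(z) - 6 - 9*cos(z)/sin(z))/sin(z)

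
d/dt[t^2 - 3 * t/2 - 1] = 2*t - 3/2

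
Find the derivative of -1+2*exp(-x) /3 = -2*exp(-x)/3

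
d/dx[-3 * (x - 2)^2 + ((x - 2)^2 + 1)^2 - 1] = 4*x^3 - 24*x^2 + 46*x - 28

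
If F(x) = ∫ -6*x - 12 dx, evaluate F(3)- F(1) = -48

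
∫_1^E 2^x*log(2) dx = -2 + 2^E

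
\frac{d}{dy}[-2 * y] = -2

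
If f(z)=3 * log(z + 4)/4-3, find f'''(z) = 3/(2*z^3 + 24*z^2 + 96*z + 128)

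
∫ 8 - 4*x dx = -2*x^2 + 8*x + C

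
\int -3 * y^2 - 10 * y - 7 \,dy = -y^3 - 5*y^2 - 7*y + C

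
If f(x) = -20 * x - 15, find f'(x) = -20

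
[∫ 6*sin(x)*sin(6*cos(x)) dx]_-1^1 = 0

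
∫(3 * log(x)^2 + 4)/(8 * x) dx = (log(x)^2 + 4)*log(x)/8 + C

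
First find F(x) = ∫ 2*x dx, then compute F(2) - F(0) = 4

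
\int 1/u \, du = log(10*u) + C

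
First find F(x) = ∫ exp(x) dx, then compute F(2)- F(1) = -E + exp(2)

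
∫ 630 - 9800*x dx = -4900*x^2 + 630*x + C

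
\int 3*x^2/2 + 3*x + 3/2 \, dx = x^3/2 + 3*x^2/2 + 3*x/2 + C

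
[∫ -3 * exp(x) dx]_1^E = -3*exp(E) + 3*E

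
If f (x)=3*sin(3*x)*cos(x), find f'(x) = 3*cos(2*x) + 6*cos(4*x)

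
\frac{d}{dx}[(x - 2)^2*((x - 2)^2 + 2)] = 4*x^3 - 24*x^2 + 52*x - 40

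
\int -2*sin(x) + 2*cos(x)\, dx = 2*sqrt(2)*sin(x + pi/4) + C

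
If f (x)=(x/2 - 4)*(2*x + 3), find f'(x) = 2*x - 13/2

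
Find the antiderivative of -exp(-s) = exp(-s) + C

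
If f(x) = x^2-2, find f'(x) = 2*x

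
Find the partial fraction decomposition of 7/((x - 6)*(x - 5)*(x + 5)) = 7/(110*(x + 5)) - 7/(10*(x - 5)) + 7/(11*(x - 6))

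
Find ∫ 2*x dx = x^2 + C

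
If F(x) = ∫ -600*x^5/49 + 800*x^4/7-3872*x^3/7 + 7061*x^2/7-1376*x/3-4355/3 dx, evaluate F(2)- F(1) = -8962/7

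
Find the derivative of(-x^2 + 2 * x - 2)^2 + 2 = 4*x^3 - 12*x^2 + 16*x - 8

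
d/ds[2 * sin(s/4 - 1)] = cos(s/4 - 1)/2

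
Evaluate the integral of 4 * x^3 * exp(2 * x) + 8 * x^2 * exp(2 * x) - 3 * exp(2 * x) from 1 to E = -exp(2) + (-E - 1 + exp(2) + 2*exp(3))*exp(2*E)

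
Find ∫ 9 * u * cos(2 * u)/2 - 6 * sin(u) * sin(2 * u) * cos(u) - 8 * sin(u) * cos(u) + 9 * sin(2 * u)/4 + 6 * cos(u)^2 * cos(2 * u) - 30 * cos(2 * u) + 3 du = (3*sin(2*u) + 4)*(3*u + 4*cos(u)^2 - 20)/4 + C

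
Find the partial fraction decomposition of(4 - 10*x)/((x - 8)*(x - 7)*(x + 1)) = 7/(36*(x + 1)) + 33/(4*(x - 7)) - 76/(9*(x - 8))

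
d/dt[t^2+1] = 2*t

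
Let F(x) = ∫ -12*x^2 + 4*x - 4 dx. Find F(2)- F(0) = -32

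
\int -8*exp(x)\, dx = -8*exp(x) + C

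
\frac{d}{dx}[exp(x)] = exp(x)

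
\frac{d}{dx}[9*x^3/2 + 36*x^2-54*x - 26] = 27*x^2/2 + 72*x - 54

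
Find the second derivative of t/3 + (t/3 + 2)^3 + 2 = 2*t/9 + 4/3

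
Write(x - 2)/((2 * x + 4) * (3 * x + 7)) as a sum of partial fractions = 13/(2*(3*x + 7)) - 2/(x + 2)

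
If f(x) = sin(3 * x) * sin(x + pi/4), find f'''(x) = -28*sin(3*x)*cos(x + pi/4) - 36*sin(x + pi/4)*cos(3*x)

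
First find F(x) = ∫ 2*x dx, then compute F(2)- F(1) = 3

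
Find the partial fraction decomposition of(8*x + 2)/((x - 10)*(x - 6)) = -25/(2*(x - 6)) + 41/(2*(x - 10))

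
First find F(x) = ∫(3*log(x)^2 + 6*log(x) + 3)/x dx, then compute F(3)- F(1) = -1 + (1 + log(3))^3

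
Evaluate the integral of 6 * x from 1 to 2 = 9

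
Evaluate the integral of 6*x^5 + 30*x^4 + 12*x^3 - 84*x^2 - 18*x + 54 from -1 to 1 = 64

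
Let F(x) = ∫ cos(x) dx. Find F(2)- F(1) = -sin(1) + sin(2)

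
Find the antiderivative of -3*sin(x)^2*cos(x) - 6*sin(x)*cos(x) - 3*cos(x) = -(sin(x) + 1)^3 + C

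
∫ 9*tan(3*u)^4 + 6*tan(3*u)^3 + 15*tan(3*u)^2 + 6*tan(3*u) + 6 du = (tan(3*u)^2 + tan(3*u) + 2)*tan(3*u) + C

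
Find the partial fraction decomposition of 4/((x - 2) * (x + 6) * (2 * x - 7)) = 16/(57*(2*x - 7)) + 1/(38*(x + 6)) - 1/(6*(x - 2))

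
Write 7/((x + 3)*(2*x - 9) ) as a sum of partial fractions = 14/(15*(2*x - 9)) - 7/(15*(x + 3))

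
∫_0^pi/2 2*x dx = pi^2/4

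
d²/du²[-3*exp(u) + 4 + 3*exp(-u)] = (3 - 3*exp(2*u))*exp(-u)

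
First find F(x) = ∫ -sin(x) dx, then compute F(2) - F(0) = -1 + cos(2)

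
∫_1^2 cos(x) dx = -sin(1) + sin(2)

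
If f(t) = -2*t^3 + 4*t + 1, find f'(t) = 4 - 6*t^2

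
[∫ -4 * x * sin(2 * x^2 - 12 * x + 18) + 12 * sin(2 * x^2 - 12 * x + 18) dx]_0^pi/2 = -cos(18) + cos(pi^2/2 + 18)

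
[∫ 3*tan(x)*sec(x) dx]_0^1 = -3 + 3*sec(1)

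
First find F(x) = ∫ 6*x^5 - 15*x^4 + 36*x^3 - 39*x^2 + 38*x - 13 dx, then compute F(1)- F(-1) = -58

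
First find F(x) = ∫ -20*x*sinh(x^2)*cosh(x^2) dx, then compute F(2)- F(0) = -5*sinh(4)^2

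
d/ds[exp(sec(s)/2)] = exp(sec(s)/2)*tan(s)*sec(s)/2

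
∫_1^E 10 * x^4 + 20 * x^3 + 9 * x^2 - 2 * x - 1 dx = -8 + (1 + E)^3*(-E + 2*exp(2))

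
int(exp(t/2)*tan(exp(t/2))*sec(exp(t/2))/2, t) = sec(exp(t/2)) + C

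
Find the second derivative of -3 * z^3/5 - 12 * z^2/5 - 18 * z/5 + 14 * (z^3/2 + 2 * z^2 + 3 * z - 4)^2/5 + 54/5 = 21*z^4 + 112*z^3 + 1176*z^2/5 + 654*z/5 - 44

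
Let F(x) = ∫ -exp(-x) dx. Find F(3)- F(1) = -exp(-1) + exp(-3)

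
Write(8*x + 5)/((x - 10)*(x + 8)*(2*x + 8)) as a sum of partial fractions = -59/(144*(x + 8)) + 27/(112*(x + 4)) + 85/(504*(x - 10))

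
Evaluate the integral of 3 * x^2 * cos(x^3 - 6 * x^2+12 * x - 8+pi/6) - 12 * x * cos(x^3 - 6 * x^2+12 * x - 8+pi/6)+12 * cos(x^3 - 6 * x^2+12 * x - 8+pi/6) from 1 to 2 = 1/2 - cos(1 + pi/3)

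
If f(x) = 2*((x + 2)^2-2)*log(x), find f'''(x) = (4*x^2 - 8*x + 8)/x^3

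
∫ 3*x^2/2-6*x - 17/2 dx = x^3/2 - 3*x^2 - 17*x/2 + C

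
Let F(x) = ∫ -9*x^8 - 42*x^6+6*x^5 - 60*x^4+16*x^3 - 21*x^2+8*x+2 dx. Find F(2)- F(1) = -1557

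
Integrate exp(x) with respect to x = exp(x) + C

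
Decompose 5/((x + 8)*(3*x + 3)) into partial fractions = -5/(21*(x + 8)) + 5/(21*(x + 1))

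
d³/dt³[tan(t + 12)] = 6*tan(t + 12)^4 + 8*tan(t + 12)^2 + 2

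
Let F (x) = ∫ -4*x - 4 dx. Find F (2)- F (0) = -16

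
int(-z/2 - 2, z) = -z^2/4 - 2*z + C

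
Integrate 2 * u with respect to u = u^2 + C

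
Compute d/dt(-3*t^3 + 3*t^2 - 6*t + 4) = -9*t^2 + 6*t - 6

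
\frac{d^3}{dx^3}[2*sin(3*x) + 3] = -54*cos(3*x)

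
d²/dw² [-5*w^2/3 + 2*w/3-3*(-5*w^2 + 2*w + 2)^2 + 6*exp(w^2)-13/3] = 24*w^2*exp(w^2) - 900*w^2 + 360*w + 12*exp(w^2) + 278/3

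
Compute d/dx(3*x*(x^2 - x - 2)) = 9*x^2 - 6*x - 6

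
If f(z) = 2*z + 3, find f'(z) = 2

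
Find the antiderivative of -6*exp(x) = -6*exp(x) + C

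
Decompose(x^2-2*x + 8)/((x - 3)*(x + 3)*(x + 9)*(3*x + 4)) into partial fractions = -336/(1495*(3*x + 4)) - 107/(1656*(x + 9)) + 23/(180*(x + 3)) + 11/(936*(x - 3))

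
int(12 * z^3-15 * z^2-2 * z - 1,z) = 3*z^4 - 5*z^3 - z^2 - z + C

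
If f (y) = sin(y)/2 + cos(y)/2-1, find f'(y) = -sin(y)/2 + cos(y)/2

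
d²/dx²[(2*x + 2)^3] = 48*x + 48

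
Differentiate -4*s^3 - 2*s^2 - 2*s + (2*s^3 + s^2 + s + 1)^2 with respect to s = 24*s^5 + 20*s^4 + 20*s^3 + 6*s^2 + 2*s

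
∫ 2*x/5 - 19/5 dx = x^2/5 - 19*x/5 + C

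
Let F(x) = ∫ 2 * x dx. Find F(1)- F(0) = 1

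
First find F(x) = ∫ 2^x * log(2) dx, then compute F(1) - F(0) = 1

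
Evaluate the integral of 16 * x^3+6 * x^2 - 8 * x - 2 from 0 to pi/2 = (2 + 2*pi)*(-pi/2 + pi^3/8)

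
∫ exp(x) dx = exp(x) + C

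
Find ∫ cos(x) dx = sin(x) + C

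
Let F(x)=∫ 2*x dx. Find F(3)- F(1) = 8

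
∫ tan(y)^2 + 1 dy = tan(y) + C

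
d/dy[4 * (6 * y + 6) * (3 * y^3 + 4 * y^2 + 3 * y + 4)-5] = 288*y^3 + 504*y^2 + 336*y + 168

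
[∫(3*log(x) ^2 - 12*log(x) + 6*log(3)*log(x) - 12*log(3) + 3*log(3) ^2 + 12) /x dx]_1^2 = (-2 + log(6))^3 - (-2 + log(3))^3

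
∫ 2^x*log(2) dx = 2^x + C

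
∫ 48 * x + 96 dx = 24*x^2 + 96*x + C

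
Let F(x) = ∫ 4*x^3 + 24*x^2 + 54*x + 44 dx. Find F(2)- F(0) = 276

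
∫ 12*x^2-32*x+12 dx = 4*x^3 - 16*x^2 + 12*x + C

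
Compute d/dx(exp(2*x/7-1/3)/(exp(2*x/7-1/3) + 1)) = 2*exp(2*x/7 - 1/3)/(7*exp(-2/3)*exp(4*x/7) + 14*exp(-1/3)*exp(2*x/7) + 7)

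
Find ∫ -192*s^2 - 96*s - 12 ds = -64*s^3 - 48*s^2 - 12*s + C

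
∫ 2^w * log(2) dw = 2^w + C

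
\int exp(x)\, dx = exp(x) + C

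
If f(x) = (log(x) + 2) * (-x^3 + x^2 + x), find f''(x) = (-6*x^2*log(x) - 17*x^2 + 2*x*log(x) + 7*x + 1)/x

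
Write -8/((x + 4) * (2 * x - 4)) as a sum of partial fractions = 2/(3*(x + 4)) - 2/(3*(x - 2))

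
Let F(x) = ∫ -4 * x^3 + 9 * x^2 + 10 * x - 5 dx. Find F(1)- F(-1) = -4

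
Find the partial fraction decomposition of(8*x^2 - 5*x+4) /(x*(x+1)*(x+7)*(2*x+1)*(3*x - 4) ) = 234/(1925*(3*x - 4)) + 136/(143*(2*x + 1)) + 431/(13650*(x + 7)) - 17/(42*(x + 1)) - 1/(7*x)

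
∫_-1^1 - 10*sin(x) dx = 0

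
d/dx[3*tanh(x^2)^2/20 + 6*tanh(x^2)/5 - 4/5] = 3*x*(sinh(x^2)/cosh(x^2) + 4)/(5*cosh(x^2)^2)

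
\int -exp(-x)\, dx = exp(-x) + C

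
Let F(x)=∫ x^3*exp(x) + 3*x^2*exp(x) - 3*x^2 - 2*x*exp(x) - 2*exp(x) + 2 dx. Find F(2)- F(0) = -4 + 4*exp(2)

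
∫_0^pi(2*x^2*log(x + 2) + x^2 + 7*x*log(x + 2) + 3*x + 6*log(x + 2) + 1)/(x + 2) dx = -log(2) + (1 + 3*pi + pi^2)*log(2 + pi)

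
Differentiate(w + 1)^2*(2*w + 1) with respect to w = 6*w^2 + 10*w + 4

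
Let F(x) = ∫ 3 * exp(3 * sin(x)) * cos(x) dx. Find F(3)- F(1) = -exp(3*sin(1)) + exp(3*sin(3))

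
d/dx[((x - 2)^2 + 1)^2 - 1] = 4*x^3 - 24*x^2 + 52*x - 40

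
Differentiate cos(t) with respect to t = -sin(t)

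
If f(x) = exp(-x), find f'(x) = -exp(-x)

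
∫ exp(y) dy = exp(y) + C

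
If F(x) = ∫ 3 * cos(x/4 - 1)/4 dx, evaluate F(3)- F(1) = -3*sin(1/4) + 3*sin(3/4)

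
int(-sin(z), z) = cos(z) + C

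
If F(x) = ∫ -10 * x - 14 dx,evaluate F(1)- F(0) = -19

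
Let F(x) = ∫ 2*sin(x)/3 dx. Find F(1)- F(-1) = 0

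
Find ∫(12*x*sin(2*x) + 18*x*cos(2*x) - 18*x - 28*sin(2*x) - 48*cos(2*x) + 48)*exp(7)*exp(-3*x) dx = -2*(3*x - 7)*(cos(2*x) - 1)*exp(7 - 3*x) + C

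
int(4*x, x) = 2*x^2 + C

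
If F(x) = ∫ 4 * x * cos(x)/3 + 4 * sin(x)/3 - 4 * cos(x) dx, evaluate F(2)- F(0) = -4*sin(2)/3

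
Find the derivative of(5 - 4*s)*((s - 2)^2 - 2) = -12*s^2 + 42*s - 28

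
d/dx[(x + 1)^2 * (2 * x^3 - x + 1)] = 10*x^4 + 16*x^3 + 3*x^2 - 2*x + 1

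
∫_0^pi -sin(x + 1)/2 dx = -cos(1)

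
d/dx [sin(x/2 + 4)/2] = cos(x/2 + 4)/4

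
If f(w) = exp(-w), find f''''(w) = exp(-w)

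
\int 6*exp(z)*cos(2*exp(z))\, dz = 3*sin(2*exp(z)) + C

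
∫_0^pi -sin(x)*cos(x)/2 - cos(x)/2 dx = 0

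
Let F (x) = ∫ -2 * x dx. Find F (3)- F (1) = -8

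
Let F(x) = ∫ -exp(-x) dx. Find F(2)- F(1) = -exp(-1) + exp(-2)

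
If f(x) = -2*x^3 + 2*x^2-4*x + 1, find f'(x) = -6*x^2 + 4*x - 4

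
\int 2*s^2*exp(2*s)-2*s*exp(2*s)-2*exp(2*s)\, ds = s*(s - 2)*exp(2*s) + C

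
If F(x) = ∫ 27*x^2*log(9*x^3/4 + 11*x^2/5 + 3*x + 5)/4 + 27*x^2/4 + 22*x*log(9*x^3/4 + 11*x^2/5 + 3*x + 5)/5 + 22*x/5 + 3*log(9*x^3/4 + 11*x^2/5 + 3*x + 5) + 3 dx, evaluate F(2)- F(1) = -249*log(249/20)/20 + 189*log(189/5)/5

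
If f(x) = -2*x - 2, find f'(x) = -2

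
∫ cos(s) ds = sin(s) + C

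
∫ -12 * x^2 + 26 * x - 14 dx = -4*x^3 + 13*x^2 - 14*x + C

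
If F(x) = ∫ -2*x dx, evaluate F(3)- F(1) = -8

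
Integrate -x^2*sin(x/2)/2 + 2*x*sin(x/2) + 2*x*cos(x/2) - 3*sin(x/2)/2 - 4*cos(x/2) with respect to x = ((x - 2)^2 - 1)*cos(x/2) + C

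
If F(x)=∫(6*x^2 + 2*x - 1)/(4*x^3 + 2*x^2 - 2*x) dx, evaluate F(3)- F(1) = -log(2)/2 + log(60)/2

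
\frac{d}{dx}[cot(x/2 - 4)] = -1/(2*sin(x/2 - 4)^2)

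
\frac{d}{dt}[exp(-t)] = -exp(-t)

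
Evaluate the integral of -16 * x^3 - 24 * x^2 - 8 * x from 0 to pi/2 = -(-1 + pi + pi^2/2)^2 - pi^2 - 2*pi + 1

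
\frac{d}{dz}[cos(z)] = -sin(z)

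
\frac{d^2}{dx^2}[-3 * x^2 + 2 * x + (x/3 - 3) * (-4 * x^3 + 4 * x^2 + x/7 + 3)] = -16*x^2 + 80*x - 628/21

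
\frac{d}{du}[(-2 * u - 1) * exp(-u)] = (2*u - 1)*exp(-u)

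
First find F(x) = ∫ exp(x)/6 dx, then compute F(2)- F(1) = -E/6 + exp(2)/6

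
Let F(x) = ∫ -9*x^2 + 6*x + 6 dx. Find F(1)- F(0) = 6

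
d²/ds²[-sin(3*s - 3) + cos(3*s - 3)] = -9*sqrt(2)*cos(3*s - 3 + pi/4)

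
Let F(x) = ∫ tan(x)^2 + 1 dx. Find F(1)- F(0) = tan(1)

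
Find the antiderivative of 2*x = x^2 + C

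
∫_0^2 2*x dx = 4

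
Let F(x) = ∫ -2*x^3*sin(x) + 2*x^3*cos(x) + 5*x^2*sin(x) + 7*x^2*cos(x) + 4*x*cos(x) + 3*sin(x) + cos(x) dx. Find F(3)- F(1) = 68*cos(3) - 4*sin(1) - 4*cos(1) + 68*sin(3)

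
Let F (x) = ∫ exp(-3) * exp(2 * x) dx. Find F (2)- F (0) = -exp(-3)/2 + E/2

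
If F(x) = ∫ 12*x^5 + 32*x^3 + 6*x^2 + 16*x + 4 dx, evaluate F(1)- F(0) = 24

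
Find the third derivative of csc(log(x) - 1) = (-15*sin(log(x) - 1) - 3*sin(3*(log(x) - 1)) - 25*cos(log(x) - 1) + cos(3*(log(x) - 1)))/(x^3*(1 - cos(2*(log(x) - 1)))^2)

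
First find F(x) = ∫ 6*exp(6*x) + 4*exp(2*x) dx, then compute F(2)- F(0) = -3 + 2*exp(4) + exp(12)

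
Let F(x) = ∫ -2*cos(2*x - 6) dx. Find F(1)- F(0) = sin(4) - sin(6)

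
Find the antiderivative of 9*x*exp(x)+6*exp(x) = (9*x - 3)*exp(x) + C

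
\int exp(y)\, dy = exp(y) + C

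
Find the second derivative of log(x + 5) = -1/(x^2 + 10*x + 25)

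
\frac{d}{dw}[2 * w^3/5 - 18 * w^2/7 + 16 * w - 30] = 6*w^2/5 - 36*w/7 + 16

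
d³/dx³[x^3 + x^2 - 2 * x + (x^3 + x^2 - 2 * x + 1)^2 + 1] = 120*x^3 + 120*x^2 - 72*x - 6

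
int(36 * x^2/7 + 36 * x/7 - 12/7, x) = 12*x^3/7 + 18*x^2/7 - 12*x/7 + C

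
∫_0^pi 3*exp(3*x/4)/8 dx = -1/2 + exp(3*pi/4)/2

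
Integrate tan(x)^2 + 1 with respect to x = tan(x) + C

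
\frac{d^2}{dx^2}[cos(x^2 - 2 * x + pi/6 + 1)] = -4*x^2*cos(x^2 - 2*x + pi/6 + 1) + 8*x*cos(x^2 - 2*x + pi/6 + 1) - 2*sin(x^2 - 2*x + pi/6 + 1) - 4*cos(x^2 - 2*x + pi/6 + 1)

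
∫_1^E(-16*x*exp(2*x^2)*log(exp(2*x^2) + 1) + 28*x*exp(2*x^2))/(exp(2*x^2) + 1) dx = -2*log(1 + exp(2*exp(2)))^2 - 7*log(1 + exp(2)) + 2*log(1 + exp(2))^2 + 7*log(1 + exp(2*exp(2)))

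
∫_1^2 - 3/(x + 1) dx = -3*log(3) + 3*log(2)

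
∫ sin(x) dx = -cos(x) + C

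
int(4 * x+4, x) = 2*x^2 + 4*x + C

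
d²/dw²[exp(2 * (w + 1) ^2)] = 16*w^2*exp(2*w^2 + 4*w + 2) + 32*w*exp(2*w^2 + 4*w + 2) + 20*exp(2*w^2 + 4*w + 2)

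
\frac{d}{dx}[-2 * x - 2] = -2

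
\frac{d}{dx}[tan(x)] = cos(x)^(-2)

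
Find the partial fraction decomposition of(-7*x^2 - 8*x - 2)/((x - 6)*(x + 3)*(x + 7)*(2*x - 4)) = 289/(936*(x + 7)) - 41/(360*(x + 3)) + 23/(180*(x - 2)) - 151/(468*(x - 6))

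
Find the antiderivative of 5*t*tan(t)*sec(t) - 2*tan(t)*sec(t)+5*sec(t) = (5*t - 2)*sec(t) + C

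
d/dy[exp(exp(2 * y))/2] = exp(2*y + exp(2*y))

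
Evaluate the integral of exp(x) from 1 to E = -E + exp(E)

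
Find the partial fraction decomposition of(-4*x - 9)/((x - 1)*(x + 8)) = -23/(9*(x + 8)) - 13/(9*(x - 1))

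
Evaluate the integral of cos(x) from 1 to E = -sin(1) + sin(E)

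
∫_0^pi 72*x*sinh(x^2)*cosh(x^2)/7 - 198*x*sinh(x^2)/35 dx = -99*cosh(pi^2)/35 + 99/35 + 18*sinh(pi^2)^2/7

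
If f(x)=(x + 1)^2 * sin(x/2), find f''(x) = -x^2*sin(x/2)/4 - x*sin(x/2)/2 + 2*x*cos(x/2) + 7*sin(x/2)/4 + 2*cos(x/2)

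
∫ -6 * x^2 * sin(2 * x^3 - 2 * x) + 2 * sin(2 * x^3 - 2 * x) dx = cos(2*x*(x^2 - 1)) + C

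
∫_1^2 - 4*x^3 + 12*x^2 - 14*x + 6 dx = -2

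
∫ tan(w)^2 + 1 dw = tan(w) + C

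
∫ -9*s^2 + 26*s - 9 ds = -3*s^3 + 13*s^2 - 9*s + C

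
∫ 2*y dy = y^2 + C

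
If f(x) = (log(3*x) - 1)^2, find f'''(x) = (4*log(x) - 10 + 4*log(3))/x^3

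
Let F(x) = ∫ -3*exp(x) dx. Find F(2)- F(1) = -3*exp(2) + 3*E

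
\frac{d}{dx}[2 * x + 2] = 2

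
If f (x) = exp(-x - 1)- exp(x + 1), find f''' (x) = (-exp(2*x + 2) - 1)*exp(-x - 1)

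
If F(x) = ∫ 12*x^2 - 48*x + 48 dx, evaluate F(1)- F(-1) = 104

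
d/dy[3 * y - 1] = 3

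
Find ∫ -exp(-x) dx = exp(-x) + C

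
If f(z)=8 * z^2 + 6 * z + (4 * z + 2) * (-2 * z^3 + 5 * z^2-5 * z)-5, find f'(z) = -32*z^3 + 48*z^2 - 4*z - 4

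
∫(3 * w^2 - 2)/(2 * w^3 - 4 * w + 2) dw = log(-w^3 + 2*w - 1)/2 + C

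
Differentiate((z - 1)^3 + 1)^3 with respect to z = 9*z^8 - 72*z^7 + 252*z^6 - 486*z^5 + 540*z^4 - 324*z^3 + 81*z^2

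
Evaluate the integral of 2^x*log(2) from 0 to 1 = 1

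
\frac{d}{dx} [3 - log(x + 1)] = -1/(x + 1)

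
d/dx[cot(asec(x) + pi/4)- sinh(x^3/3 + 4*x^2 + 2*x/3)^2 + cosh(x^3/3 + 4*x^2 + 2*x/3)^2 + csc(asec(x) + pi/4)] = (-cot(asec(x) + pi/4)^2 - cot(asec(x) + pi/4)*csc(asec(x) + pi/4) - 1)/(x^2*sqrt(1 - 1/x^2))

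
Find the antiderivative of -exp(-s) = exp(-s) + C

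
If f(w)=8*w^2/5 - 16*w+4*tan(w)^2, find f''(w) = 24*tan(w)^4 + 32*tan(w)^2 + 56/5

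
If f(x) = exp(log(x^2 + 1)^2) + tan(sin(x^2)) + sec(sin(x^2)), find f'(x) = 2*x*(x^2*sin(sin(x^2))*cos(x^2)/cos(sin(x^2))^2 + x^2*cos(x^2)/cos(sin(x^2))^2 + 2*exp(log(x^2 + 1)^2)*log(x^2 + 1) + sin(sin(x^2))*cos(x^2)/cos(sin(x^2))^2 + cos(x^2)/cos(sin(x^2))^2)/(x^2 + 1)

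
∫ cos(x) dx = sin(x) + C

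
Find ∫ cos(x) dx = sin(x) + C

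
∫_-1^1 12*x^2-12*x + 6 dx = 20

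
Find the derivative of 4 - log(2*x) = -1/x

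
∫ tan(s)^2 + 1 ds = tan(s) + C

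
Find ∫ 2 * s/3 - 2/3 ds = s^2/3 - 2*s/3 + C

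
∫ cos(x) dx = sin(x) + C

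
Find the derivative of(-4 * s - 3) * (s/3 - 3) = 11 - 8*s/3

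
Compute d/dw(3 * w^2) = 6*w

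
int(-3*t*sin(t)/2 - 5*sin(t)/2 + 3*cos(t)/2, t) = (3*t + 5)*cos(t)/2 + C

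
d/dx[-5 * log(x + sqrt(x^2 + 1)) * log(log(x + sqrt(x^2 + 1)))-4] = (-5*x*log(log(x + sqrt(x^2 + 1))) - 5*x - 5*sqrt(x^2 + 1)*log(log(x + sqrt(x^2 + 1))) - 5*sqrt(x^2 + 1))/(x^2 + x*sqrt(x^2 + 1) + 1)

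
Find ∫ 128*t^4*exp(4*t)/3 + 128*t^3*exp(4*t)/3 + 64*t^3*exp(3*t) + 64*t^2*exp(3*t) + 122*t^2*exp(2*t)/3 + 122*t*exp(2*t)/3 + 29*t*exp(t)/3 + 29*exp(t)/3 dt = t*(32*t^3*exp(3*t) + 64*t^2*exp(2*t) + 61*t*exp(t) + 29)*exp(t)/3 + C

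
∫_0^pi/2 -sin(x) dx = -1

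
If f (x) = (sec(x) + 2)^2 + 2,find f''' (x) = 4*(-1 - 2/cos(x) + 6/cos(x)^2 + 6/cos(x)^3)*sin(x)/cos(x)^2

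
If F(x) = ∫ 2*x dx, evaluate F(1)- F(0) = 1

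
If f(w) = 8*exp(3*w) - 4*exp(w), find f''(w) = 72*exp(3*w) - 4*exp(w)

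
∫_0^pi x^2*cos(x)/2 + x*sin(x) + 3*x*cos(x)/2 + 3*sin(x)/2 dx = 0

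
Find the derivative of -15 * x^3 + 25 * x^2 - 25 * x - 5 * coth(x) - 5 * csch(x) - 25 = -45*x^2 + 50*x - 25 + 5*cosh(x)/sinh(x)^2 + 5/sinh(x)^2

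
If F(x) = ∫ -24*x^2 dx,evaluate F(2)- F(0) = -64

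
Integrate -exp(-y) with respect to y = exp(-y) + C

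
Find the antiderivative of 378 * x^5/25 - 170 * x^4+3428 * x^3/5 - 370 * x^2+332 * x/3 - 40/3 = 63*x^6/25 - 34*x^5 + 857*x^4/5 - 370*x^3/3 + 166*x^2/3 - 40*x/3 + C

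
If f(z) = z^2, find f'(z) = 2*z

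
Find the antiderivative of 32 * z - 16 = 16*z^2 - 16*z + C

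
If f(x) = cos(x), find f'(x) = -sin(x)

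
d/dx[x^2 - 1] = 2*x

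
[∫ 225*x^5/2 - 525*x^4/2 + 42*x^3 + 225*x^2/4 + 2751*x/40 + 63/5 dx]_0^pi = -3*pi^3 - 3 + 21*pi/10 + 21*pi^2/5 + 3*(-5*pi^3 + 2 + 7*pi/2 + 7*pi^2)^2/4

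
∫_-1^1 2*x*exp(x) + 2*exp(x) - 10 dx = -20 + 2*exp(-1) + 2*E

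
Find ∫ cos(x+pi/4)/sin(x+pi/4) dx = log(sin(x + pi/4)) + C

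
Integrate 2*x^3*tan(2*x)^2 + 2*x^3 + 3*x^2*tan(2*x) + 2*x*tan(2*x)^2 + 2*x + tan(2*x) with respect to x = x*(x^2 + 1)*tan(2*x) + C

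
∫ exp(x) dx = exp(x) + C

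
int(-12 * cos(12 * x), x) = -sin(12*x) + C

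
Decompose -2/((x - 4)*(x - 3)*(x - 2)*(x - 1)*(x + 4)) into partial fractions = -1/(840*(x + 4)) + 1/(15*(x - 1)) - 1/(6*(x - 2)) + 1/(7*(x - 3)) - 1/(24*(x - 4))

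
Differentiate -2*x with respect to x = -2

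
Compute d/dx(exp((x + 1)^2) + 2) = 2*x*exp(x^2 + 2*x + 1) + 2*exp(x^2 + 2*x + 1)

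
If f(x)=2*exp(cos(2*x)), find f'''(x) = 4*E*(sin(2*x) + 6*sin(4*x) + sin(6*x))*exp(cos(2*x) - 1)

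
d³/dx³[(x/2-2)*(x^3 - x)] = 12*x - 12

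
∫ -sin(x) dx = cos(x) + C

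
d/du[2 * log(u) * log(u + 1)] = (2*u*log(u) + 2*u*log(u + 1) + 2*log(u + 1))/(u^2 + u)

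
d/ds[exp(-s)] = -exp(-s)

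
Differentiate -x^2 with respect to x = -2*x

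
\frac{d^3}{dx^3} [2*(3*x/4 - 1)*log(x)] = (-3*x - 8)/(2*x^3)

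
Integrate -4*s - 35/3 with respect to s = -2*s^2 - 35*s/3 + C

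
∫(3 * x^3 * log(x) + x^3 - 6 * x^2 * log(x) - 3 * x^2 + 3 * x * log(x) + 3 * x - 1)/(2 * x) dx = (x - 1)^3*log(x)/2 + C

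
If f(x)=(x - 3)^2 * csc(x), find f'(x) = (-x^2*cos(x)/sin(x) + 2*x + 6*x*cos(x)/sin(x) - 6 - 9*cos(x)/sin(x))/sin(x)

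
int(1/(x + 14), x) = log(x/2 + 7) + C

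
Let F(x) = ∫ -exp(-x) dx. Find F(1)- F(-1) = -E + exp(-1)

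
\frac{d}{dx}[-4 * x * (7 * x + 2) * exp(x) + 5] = -28*x^2*exp(x) - 64*x*exp(x) - 8*exp(x)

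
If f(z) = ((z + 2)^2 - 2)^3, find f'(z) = 6*z^5 + 60*z^4 + 216*z^3 + 336*z^2 + 216*z + 48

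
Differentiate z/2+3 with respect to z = 1/2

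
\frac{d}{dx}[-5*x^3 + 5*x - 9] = 5 - 15*x^2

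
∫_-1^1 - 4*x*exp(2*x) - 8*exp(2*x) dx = -5*exp(2) + exp(-2)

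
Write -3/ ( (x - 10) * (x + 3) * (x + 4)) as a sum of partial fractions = -3/(14*(x + 4)) + 3/(13*(x + 3)) - 3/(182*(x - 10))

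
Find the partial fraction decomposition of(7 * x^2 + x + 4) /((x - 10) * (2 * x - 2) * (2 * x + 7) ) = 115/(162*(2*x + 7)) - 2/(27*(x - 1)) + 119/(81*(x - 10))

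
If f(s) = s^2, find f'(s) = 2*s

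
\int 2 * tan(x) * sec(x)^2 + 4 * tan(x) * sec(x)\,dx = (sec(x) + 2)^2 + C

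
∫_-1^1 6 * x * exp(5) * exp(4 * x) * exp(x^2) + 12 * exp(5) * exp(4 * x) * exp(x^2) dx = -3*exp(2) + 3*exp(10)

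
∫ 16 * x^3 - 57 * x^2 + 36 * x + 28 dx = 4*x^4 - 19*x^3 + 18*x^2 + 28*x + C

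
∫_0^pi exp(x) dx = -1 + exp(pi)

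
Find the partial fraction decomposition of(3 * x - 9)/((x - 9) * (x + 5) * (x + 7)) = -15/(16*(x + 7)) + 6/(7*(x + 5)) + 9/(112*(x - 9))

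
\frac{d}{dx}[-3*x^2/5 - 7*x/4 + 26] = -6*x/5 - 7/4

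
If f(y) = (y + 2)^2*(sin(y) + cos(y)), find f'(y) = -y^2*sin(y) + y^2*cos(y) - 2*y*sin(y) + 6*y*cos(y) + 8*cos(y)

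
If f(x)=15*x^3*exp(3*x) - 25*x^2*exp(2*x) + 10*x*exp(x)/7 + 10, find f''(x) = 135*x^3*exp(3*x) + 270*x^2*exp(3*x) - 100*x^2*exp(2*x) + 90*x*exp(3*x) - 200*x*exp(2*x) + 10*x*exp(x)/7 - 50*exp(2*x) + 20*exp(x)/7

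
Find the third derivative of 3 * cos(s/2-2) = 3*sin(s/2 - 2)/8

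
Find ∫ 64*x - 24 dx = 32*x^2 - 24*x + C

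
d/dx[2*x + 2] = 2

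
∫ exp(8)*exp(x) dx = exp(x + 8) + C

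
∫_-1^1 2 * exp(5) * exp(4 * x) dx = -E/2 + exp(9)/2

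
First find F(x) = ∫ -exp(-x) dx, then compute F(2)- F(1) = -exp(-1) + exp(-2)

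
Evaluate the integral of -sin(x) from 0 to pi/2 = -1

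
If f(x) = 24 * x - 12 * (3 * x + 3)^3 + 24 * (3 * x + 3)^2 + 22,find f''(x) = -1944*x - 1512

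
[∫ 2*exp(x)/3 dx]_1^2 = -2*E/3 + 2*exp(2)/3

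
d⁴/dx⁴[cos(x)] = cos(x)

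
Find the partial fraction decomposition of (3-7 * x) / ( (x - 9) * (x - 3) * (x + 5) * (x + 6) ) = -1/(3*(x + 6)) + 19/(56*(x + 5)) + 1/(24*(x - 3)) - 1/(21*(x - 9))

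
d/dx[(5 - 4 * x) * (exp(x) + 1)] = -4*x*exp(x) + exp(x) - 4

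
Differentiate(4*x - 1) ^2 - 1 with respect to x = 32*x - 8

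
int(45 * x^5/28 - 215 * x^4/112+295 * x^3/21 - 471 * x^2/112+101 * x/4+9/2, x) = 15*x^6/56 - 43*x^5/112 + 295*x^4/84 - 157*x^3/112 + 101*x^2/8 + 9*x/2 + C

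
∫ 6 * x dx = 3*x^2 + C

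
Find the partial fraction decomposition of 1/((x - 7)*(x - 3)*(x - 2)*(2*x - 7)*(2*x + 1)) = 1/(525*(2*x + 1)) - 1/(21*(2*x - 7)) - 1/(75*(x - 2)) + 1/(28*(x - 3)) + 1/(2100*(x - 7))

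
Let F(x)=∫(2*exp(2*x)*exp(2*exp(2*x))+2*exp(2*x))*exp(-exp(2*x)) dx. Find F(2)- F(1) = -exp(exp(2)) - exp(-exp(4)) + exp(-exp(2)) + exp(exp(4))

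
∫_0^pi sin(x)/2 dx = 1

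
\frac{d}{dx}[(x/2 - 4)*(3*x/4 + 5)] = 3*x/4 - 1/2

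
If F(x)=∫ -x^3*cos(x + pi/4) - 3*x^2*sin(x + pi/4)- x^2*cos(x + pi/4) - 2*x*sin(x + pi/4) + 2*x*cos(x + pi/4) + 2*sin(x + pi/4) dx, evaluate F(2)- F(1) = -8*sin(pi/4 + 2)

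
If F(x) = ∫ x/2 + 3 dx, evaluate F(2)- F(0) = 7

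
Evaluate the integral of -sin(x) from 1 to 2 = -cos(1) + cos(2)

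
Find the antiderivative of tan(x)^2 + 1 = tan(x) + C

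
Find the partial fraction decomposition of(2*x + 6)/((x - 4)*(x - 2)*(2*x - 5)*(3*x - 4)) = -117/(56*(3*x - 4)) - 88/(21*(2*x - 5)) + 5/(2*(x - 2)) + 7/(24*(x - 4))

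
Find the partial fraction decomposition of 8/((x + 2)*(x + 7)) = -8/(5*(x + 7)) + 8/(5*(x + 2))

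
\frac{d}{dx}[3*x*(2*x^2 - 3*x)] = 18*x^2 - 18*x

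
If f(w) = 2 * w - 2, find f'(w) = 2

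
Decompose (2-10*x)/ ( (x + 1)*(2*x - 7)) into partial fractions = -22/(3*(2*x - 7)) - 4/(3*(x + 1))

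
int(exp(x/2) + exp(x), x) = (exp(x/2) + 1)^2 + C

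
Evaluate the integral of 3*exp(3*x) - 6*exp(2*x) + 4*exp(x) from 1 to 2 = -(-1 + E)^3 - E + exp(2) + (-1 + exp(2))^3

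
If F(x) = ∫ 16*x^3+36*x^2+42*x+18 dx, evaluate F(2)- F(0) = 280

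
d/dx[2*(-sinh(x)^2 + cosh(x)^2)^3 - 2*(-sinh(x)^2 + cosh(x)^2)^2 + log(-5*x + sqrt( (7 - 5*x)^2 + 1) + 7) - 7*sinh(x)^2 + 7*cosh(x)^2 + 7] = (25*x - 5*sqrt(25*x^2 - 70*x + 50) - 35)/(25*x^2 - 5*x*sqrt(25*x^2 - 70*x + 50) - 70*x + 7*sqrt(25*x^2 - 70*x + 50) + 50)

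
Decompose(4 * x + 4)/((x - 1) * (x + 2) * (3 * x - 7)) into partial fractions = 30/(13*(3*x - 7)) - 4/(39*(x + 2)) - 2/(3*(x - 1))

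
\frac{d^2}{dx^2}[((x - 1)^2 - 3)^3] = 30*x^4 - 120*x^3 + 72*x^2 + 96*x - 24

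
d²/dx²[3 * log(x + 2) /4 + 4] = -3/(4*x^2 + 16*x + 16)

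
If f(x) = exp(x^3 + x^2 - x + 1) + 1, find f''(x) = 9*x^4*exp(x^3 + x^2 - x + 1) + 12*x^3*exp(x^3 + x^2 - x + 1) - 2*x^2*exp(x^3 + x^2 - x + 1) + 2*x*exp(x^3 + x^2 - x + 1) + 3*exp(x^3 + x^2 - x + 1)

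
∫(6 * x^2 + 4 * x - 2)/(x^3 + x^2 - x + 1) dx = 2*log(x^3 + x^2 - x + 1) + C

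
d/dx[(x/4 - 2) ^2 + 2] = x/8 - 1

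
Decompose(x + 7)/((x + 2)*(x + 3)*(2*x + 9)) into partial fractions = 2/(3*(2*x + 9)) - 4/(3*(x + 3)) + 1/(x + 2)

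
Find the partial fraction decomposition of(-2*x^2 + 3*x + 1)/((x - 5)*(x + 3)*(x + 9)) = -47/(21*(x + 9)) + 13/(24*(x + 3)) - 17/(56*(x - 5))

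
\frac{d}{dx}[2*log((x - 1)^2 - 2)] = (4*x - 4)/(x^2 - 2*x - 1)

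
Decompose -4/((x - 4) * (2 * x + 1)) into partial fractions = 8/(9*(2*x + 1)) - 4/(9*(x - 4))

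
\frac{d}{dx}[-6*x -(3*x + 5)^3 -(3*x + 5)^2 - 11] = -81*x^2 - 288*x - 261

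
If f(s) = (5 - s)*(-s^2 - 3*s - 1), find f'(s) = 3*s^2 - 4*s - 14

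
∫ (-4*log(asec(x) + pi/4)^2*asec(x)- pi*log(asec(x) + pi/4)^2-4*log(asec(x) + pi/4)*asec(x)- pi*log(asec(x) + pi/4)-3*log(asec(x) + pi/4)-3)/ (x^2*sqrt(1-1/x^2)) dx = (-(4*asec(x) + pi)*log(asec(x) + pi/4) - 6)*(4*asec(x) + pi)*log(asec(x) + pi/4)/8 + C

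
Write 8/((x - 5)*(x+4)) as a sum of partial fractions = -8/(9*(x + 4)) + 8/(9*(x - 5))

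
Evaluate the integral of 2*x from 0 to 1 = 1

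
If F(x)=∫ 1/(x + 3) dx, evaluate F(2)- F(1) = -2*log(2) + log(5)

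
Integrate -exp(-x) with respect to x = exp(-x) + C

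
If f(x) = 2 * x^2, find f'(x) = 4*x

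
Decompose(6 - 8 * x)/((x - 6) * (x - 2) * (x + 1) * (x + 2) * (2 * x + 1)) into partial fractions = 32/(39*(2*x + 1)) + 11/(48*(x + 2)) - 2/(3*(x + 1)) + 1/(24*(x - 2)) - 3/(208*(x - 6))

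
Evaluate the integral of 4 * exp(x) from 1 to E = -4*E + 4*exp(E)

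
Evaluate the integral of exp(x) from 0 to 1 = -1 + E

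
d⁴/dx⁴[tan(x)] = 24*tan(x)^5 + 40*tan(x)^3 + 16*tan(x)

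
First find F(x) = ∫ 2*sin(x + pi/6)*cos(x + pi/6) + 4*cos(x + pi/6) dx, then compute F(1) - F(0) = -25/4 + (sin(pi/6 + 1) + 2)^2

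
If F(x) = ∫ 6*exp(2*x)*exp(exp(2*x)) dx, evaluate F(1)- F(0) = -3*E + 3*exp(exp(2))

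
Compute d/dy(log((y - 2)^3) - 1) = 3/(y - 2)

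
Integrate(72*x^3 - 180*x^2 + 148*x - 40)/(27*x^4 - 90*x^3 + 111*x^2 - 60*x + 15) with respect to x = 2*log((3*x^2 - 5*x + 2)^2 + 1)/3 + C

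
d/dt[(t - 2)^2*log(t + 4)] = (2*t^2*log(t + 4) + t^2 + 4*t*log(t + 4) - 4*t - 16*log(t + 4) + 4)/(t + 4)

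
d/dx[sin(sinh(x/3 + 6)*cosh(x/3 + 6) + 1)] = cos(sinh(x/3 + 6)*cosh(x/3 + 6) + 1)*cosh(2*x/3 + 12)/3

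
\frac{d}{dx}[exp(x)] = exp(x)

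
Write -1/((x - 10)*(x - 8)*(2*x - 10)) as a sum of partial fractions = -1/(30*(x - 5)) + 1/(12*(x - 8)) - 1/(20*(x - 10))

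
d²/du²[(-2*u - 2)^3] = -48*u - 48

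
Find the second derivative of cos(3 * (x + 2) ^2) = -36*x^2*cos(3*(x^2 + 4*x + 4)) - 144*x*cos(3*(x^2 + 4*x + 4)) - 6*sin(3*(x^2 + 4*x + 4)) - 144*cos(3*(x^2 + 4*x + 4))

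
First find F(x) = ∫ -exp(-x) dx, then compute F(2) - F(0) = -1 + exp(-2)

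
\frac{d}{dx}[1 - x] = -1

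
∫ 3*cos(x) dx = 3*sin(x) + C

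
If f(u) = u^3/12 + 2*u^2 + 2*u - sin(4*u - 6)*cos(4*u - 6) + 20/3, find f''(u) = u/2 + 32*sin(8*u - 12) + 4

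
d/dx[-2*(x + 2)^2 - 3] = -4*x - 8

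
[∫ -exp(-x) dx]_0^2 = -1 + exp(-2)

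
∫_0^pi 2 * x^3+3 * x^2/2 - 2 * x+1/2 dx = pi*(-2*pi + 1 + pi^2 + pi^3)/2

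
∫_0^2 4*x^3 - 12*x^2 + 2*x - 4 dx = -20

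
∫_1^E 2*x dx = -1 + exp(2)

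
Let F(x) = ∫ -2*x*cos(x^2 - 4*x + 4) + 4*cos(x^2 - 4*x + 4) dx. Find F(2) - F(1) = sin(1)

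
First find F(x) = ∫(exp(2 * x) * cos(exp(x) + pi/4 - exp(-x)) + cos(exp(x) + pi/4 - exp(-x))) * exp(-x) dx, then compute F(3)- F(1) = -sin(-exp(-1) + pi/4 + E) + sin(-exp(-3) + pi/4 + exp(3))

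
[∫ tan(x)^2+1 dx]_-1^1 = 2*tan(1)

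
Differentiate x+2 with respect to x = 1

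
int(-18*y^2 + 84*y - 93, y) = -6*y^3 + 42*y^2 - 93*y + C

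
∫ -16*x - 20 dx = -8*x^2 - 20*x + C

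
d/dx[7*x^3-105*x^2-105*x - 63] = 21*x^2 - 210*x - 105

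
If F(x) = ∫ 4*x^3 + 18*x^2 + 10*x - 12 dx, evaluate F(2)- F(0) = 60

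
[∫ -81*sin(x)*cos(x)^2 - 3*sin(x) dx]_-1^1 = 0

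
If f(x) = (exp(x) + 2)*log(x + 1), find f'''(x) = (x^3*exp(x)*log(x + 1) + 3*x^2*exp(x)*log(x + 1) + 3*x^2*exp(x) + 3*x*exp(x)*log(x + 1) + 3*x*exp(x) + exp(x)*log(x + 1) + 2*exp(x) + 4)/(x^3 + 3*x^2 + 3*x + 1)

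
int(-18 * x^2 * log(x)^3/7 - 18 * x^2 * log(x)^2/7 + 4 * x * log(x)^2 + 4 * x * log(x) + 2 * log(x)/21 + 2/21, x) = 2*x*(-9*x^2*log(x)^2 + 21*x*log(x) + 1)*log(x)/21 + C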